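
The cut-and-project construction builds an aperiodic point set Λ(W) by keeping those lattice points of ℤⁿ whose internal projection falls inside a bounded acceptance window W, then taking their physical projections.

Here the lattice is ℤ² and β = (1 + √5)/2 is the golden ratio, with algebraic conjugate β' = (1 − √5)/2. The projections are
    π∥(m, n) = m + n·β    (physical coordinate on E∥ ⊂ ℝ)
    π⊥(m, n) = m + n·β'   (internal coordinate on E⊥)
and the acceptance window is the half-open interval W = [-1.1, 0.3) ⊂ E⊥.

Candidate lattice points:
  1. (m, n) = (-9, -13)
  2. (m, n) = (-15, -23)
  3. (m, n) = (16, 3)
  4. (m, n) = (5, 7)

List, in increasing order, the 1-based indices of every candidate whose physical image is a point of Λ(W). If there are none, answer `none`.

1, 2

β' = (1−√5)/2 ≈ -0.61803.
[1] lift (-9,-13): star map gives -0.96556; window check -1.1 ≤ -0.96556 < 0.3 is true → IN Λ
[2] lift (-15,-23): star map gives -0.78522; window check -1.1 ≤ -0.78522 < 0.3 is true → IN Λ
[3] lift (16,3): star map gives 14.14590; window check -1.1 ≤ 14.14590 < 0.3 is false → out
[4] lift (5,7): star map gives 0.67376; window check -1.1 ≤ 0.67376 < 0.3 is false → out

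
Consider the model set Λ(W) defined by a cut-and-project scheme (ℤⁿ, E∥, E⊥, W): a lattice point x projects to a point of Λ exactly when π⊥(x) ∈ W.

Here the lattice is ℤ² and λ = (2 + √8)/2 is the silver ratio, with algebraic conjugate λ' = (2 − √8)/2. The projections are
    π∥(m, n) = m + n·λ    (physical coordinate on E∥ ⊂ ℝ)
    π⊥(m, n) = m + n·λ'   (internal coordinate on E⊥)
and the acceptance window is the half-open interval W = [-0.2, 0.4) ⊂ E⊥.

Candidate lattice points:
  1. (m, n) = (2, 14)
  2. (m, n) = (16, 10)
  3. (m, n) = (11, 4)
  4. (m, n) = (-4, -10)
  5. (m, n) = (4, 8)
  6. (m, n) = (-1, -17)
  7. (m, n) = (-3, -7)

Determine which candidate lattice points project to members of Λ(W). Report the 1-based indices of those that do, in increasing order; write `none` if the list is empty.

4, 7

Numerically λ ≈ 2.4142 and λ' = −1/λ ≈ -0.4142.
[1] lift (2,14): star map gives -3.7990; window check -0.2 ≤ -3.7990 < 0.4 is false → out
[2] lift (16,10): star map gives 11.8579; window check -0.2 ≤ 11.8579 < 0.4 is false → out
[3] lift (11,4): star map gives 9.3431; window check -0.2 ≤ 9.3431 < 0.4 is false → out
[4] lift (-4,-10): star map gives 0.1421; window check -0.2 ≤ 0.1421 < 0.4 is true → IN Λ
[5] lift (4,8): star map gives 0.6863; window check -0.2 ≤ 0.6863 < 0.4 is false → out
[6] lift (-1,-17): star map gives 6.0416; window check -0.2 ≤ 6.0416 < 0.4 is false → out
[7] lift (-3,-7): star map gives -0.1005; window check -0.2 ≤ -0.1005 < 0.4 is true → IN Λ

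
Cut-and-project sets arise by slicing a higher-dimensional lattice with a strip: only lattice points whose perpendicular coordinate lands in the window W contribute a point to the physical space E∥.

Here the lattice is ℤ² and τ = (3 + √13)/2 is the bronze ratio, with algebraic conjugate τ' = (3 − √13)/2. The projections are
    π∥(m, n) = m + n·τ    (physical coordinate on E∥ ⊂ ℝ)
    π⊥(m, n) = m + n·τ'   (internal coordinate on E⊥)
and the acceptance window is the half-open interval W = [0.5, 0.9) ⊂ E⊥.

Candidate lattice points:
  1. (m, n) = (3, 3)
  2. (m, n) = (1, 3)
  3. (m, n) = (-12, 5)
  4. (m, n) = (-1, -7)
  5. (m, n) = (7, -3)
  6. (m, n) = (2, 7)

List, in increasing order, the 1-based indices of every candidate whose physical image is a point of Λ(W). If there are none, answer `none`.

τ' = (3−√13)/2 ≈ -0.302776.
#1 (3,3): internal coord 3 + (3)·τ' = +2.091673; +2.091673 ∉ [0.5, 0.9) → out
#2 (1,3): internal coord 1 + (3)·τ' = +0.091673; +0.091673 ∉ [0.5, 0.9) → out
#3 (-12,5): internal coord -12 + (5)·τ' = -13.513878; -13.513878 ∉ [0.5, 0.9) → out
#4 (-1,-7): internal coord -1 + (-7)·τ' = +1.119429; +1.119429 ∉ [0.5, 0.9) → out
#5 (7,-3): internal coord 7 + (-3)·τ' = +7.908327; +7.908327 ∉ [0.5, 0.9) → out
#6 (2,7): internal coord 2 + (7)·τ' = -0.119429; -0.119429 ∉ [0.5, 0.9) → out

none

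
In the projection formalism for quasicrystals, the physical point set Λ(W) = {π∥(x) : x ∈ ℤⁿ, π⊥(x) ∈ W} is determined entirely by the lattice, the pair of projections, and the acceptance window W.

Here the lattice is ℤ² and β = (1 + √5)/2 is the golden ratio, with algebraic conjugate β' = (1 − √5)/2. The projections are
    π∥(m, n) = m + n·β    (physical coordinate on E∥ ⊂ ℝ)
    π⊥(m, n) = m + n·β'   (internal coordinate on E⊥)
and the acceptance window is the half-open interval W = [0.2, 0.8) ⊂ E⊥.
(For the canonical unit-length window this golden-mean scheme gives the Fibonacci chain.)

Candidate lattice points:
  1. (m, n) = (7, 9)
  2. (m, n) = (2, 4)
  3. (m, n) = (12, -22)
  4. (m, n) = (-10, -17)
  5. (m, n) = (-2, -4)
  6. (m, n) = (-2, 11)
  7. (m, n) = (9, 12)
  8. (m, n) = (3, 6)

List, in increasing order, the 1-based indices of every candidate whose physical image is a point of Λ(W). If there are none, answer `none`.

β' = (1−√5)/2 ≈ -0.61803.
#1 (7,9): internal coord 7 + (9)·β' = +1.43769; +1.43769 ∉ [0.2, 0.8) → out
#2 (2,4): internal coord 2 + (4)·β' = -0.47214; -0.47214 ∉ [0.2, 0.8) → out
#3 (12,-22): internal coord 12 + (-22)·β' = +25.59675; +25.59675 ∉ [0.2, 0.8) → out
#4 (-10,-17): internal coord -10 + (-17)·β' = +0.50658; +0.50658 ∈ [0.2, 0.8) → IN Λ
#5 (-2,-4): internal coord -2 + (-4)·β' = +0.47214; +0.47214 ∈ [0.2, 0.8) → IN Λ
#6 (-2,11): internal coord -2 + (11)·β' = -8.79837; -8.79837 ∉ [0.2, 0.8) → out
#7 (9,12): internal coord 9 + (12)·β' = +1.58359; +1.58359 ∉ [0.2, 0.8) → out
#8 (3,6): internal coord 3 + (6)·β' = -0.70820; -0.70820 ∉ [0.2, 0.8) → out

4, 5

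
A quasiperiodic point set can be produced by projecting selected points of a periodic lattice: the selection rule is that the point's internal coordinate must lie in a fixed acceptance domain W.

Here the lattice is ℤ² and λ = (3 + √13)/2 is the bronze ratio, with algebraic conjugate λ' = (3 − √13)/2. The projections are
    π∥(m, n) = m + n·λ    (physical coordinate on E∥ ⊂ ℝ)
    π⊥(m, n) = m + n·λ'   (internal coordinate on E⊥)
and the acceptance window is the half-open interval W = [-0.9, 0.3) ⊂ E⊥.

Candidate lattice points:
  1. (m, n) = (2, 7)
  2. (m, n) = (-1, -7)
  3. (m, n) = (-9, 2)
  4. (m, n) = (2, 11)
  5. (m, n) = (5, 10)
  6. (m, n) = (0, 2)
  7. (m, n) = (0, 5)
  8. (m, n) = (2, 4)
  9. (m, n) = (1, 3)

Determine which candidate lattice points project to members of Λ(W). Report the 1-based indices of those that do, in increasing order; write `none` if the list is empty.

Numerically λ ≈ 3.30278 and λ' = −1/λ ≈ -0.30278.
[1] lift (2,7): star map gives -0.11943; window check -0.9 ≤ -0.11943 < 0.3 is true → IN Λ
[2] lift (-1,-7): star map gives 1.11943; window check -0.9 ≤ 1.11943 < 0.3 is false → out
[3] lift (-9,2): star map gives -9.60555; window check -0.9 ≤ -9.60555 < 0.3 is false → out
[4] lift (2,11): star map gives -1.33053; window check -0.9 ≤ -1.33053 < 0.3 is false → out
[5] lift (5,10): star map gives 1.97224; window check -0.9 ≤ 1.97224 < 0.3 is false → out
[6] lift (0,2): star map gives -0.60555; window check -0.9 ≤ -0.60555 < 0.3 is true → IN Λ
[7] lift (0,5): star map gives -1.51388; window check -0.9 ≤ -1.51388 < 0.3 is false → out
[8] lift (2,4): star map gives 0.78890; window check -0.9 ≤ 0.78890 < 0.3 is false → out
[9] lift (1,3): star map gives 0.09167; window check -0.9 ≤ 0.09167 < 0.3 is true → IN Λ

1, 6, 9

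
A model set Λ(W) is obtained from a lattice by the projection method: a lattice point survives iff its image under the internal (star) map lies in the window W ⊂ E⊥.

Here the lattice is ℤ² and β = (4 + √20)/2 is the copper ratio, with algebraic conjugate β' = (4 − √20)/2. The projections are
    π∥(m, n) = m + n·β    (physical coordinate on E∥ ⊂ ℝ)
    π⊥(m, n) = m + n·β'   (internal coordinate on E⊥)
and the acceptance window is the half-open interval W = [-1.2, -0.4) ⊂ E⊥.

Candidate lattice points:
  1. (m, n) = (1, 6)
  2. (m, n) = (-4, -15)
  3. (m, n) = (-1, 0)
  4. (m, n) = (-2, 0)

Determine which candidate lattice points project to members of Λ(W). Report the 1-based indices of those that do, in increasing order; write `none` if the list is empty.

β' = (4−√20)/2 ≈ -0.236068.
#1 (1,6): internal coord 1 + (6)·β' = -0.416408; -0.416408 ∈ [-1.2, -0.4) → IN Λ
#2 (-4,-15): internal coord -4 + (-15)·β' = -0.458980; -0.458980 ∈ [-1.2, -0.4) → IN Λ
#3 (-1,0): internal coord -1 + (0)·β' = -1.000000; -1.000000 ∈ [-1.2, -0.4) → IN Λ
#4 (-2,0): internal coord -2 + (0)·β' = -2.000000; -2.000000 ∉ [-1.2, -0.4) → out

1, 2, 3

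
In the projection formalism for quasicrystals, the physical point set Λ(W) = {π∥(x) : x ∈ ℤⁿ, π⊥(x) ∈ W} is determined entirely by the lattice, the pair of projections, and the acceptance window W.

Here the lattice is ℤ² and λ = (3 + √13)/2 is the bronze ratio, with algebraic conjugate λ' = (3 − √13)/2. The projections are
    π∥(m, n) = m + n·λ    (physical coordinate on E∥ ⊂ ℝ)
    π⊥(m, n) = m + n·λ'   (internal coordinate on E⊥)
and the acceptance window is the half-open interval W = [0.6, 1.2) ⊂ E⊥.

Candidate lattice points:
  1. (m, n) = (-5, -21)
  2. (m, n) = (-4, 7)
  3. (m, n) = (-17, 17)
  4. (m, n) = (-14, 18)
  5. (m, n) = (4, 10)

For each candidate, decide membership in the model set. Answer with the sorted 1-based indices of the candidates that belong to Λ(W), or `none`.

5

λ' = (3−√13)/2 ≈ -0.302776.
#1 (-5,-21): internal coord -5 + (-21)·λ' = +1.358288; +1.358288 ∉ [0.6, 1.2) → out
#2 (-4,7): internal coord -4 + (7)·λ' = -6.119429; -6.119429 ∉ [0.6, 1.2) → out
#3 (-17,17): internal coord -17 + (17)·λ' = -22.147186; -22.147186 ∉ [0.6, 1.2) → out
#4 (-14,18): internal coord -14 + (18)·λ' = -19.449961; -19.449961 ∉ [0.6, 1.2) → out
#5 (4,10): internal coord 4 + (10)·λ' = +0.972244; +0.972244 ∈ [0.6, 1.2) → IN Λ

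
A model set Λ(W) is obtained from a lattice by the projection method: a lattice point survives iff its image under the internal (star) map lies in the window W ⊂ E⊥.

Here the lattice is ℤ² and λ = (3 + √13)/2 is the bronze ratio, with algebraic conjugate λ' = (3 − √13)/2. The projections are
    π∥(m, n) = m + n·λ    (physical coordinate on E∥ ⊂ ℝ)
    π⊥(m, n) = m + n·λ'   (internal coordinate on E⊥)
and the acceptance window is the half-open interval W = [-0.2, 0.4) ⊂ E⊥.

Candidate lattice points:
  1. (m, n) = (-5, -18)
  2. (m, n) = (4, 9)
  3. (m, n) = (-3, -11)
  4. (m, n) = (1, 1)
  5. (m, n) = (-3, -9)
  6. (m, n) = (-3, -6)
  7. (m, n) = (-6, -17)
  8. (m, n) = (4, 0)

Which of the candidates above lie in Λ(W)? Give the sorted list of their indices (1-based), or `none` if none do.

Numerically λ ≈ 3.3028 and λ' = −1/λ ≈ -0.3028.
#1 (-5,-18): internal coord -5 + (-18)·λ' = +0.4500; +0.4500 ∉ [-0.2, 0.4) → out
#2 (4,9): internal coord 4 + (9)·λ' = +1.2750; +1.2750 ∉ [-0.2, 0.4) → out
#3 (-3,-11): internal coord -3 + (-11)·λ' = +0.3305; +0.3305 ∈ [-0.2, 0.4) → IN Λ
#4 (1,1): internal coord 1 + (1)·λ' = +0.6972; +0.6972 ∉ [-0.2, 0.4) → out
#5 (-3,-9): internal coord -3 + (-9)·λ' = -0.2750; -0.2750 ∉ [-0.2, 0.4) → out
#6 (-3,-6): internal coord -3 + (-6)·λ' = -1.1833; -1.1833 ∉ [-0.2, 0.4) → out
#7 (-6,-17): internal coord -6 + (-17)·λ' = -0.8528; -0.8528 ∉ [-0.2, 0.4) → out
#8 (4,0): internal coord 4 + (0)·λ' = +4.0000; +4.0000 ∉ [-0.2, 0.4) → out

3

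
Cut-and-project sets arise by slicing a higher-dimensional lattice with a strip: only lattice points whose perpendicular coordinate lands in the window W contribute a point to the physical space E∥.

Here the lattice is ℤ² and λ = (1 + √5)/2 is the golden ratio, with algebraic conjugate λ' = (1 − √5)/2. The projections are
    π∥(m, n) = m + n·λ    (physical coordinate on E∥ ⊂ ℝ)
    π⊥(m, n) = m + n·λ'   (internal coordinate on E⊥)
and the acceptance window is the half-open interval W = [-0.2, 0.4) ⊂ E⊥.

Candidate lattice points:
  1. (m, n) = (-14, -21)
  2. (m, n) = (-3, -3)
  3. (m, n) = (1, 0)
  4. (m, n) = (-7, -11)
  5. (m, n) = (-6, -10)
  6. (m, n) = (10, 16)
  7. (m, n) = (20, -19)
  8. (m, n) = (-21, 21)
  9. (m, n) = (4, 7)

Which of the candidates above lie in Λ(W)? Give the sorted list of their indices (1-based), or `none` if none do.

5, 6

Compute λ' = (1−√5)/2 = -0.61803, so π⊥(m,n) = m -0.61803·n.
#1 (-14,-21): internal coord -14 + (-21)·λ' = -1.02129; -1.02129 ∉ [-0.2, 0.4) → out
#2 (-3,-3): internal coord -3 + (-3)·λ' = -1.14590; -1.14590 ∉ [-0.2, 0.4) → out
#3 (1,0): internal coord 1 + (0)·λ' = +1.00000; +1.00000 ∉ [-0.2, 0.4) → out
#4 (-7,-11): internal coord -7 + (-11)·λ' = -0.20163; -0.20163 ∉ [-0.2, 0.4) → out
#5 (-6,-10): internal coord -6 + (-10)·λ' = +0.18034; +0.18034 ∈ [-0.2, 0.4) → IN Λ
#6 (10,16): internal coord 10 + (16)·λ' = +0.11146; +0.11146 ∈ [-0.2, 0.4) → IN Λ
#7 (20,-19): internal coord 20 + (-19)·λ' = +31.74265; +31.74265 ∉ [-0.2, 0.4) → out
#8 (-21,21): internal coord -21 + (21)·λ' = -33.97871; -33.97871 ∉ [-0.2, 0.4) → out
#9 (4,7): internal coord 4 + (7)·λ' = -0.32624; -0.32624 ∉ [-0.2, 0.4) → out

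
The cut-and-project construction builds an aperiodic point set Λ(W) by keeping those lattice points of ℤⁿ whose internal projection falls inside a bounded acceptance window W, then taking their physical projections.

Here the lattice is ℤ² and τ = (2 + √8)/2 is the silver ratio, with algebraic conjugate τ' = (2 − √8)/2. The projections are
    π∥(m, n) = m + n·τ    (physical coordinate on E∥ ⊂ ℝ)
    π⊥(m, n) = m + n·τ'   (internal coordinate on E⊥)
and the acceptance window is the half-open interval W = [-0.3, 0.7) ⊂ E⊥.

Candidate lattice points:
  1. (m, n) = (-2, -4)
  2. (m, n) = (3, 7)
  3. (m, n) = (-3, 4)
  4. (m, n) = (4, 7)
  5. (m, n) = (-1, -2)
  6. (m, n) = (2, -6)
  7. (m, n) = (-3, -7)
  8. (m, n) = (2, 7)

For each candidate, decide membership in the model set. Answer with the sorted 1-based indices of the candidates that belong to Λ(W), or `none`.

Compute τ' = (2−√8)/2 = -0.41421, so π⊥(m,n) = m -0.41421·n.
#1 (-2,-4): internal coord -2 + (-4)·τ' = -0.34315; -0.34315 ∉ [-0.3, 0.7) → out
#2 (3,7): internal coord 3 + (7)·τ' = +0.10051; +0.10051 ∈ [-0.3, 0.7) → IN Λ
#3 (-3,4): internal coord -3 + (4)·τ' = -4.65685; -4.65685 ∉ [-0.3, 0.7) → out
#4 (4,7): internal coord 4 + (7)·τ' = +1.10051; +1.10051 ∉ [-0.3, 0.7) → out
#5 (-1,-2): internal coord -1 + (-2)·τ' = -0.17157; -0.17157 ∈ [-0.3, 0.7) → IN Λ
#6 (2,-6): internal coord 2 + (-6)·τ' = +4.48528; +4.48528 ∉ [-0.3, 0.7) → out
#7 (-3,-7): internal coord -3 + (-7)·τ' = -0.10051; -0.10051 ∈ [-0.3, 0.7) → IN Λ
#8 (2,7): internal coord 2 + (7)·τ' = -0.89949; -0.89949 ∉ [-0.3, 0.7) → out

2, 5, 7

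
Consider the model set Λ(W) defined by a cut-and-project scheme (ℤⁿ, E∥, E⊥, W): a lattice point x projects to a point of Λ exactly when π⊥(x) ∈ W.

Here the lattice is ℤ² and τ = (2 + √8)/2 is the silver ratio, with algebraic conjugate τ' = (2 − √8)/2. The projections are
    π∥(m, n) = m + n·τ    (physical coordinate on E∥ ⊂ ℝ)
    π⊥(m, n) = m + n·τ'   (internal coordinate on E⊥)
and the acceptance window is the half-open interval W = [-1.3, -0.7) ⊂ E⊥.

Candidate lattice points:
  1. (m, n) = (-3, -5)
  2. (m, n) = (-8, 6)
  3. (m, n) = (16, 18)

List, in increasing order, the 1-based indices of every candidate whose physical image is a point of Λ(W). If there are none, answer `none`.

Compute τ' = (2−√8)/2 = -0.41421, so π⊥(m,n) = m -0.41421·n.
candidate 1: (m,n)=(-3,-5) → π∥ = -3-5·τ ≈ -15.07107, π⊥ = -3-5·τ' ≈ -0.92893 ∈ [-1.3, -0.7) ⇒ IN Λ
candidate 2: (m,n)=(-8,6) → π∥ = -8+6·τ ≈ 6.48528, π⊥ = -8+6·τ' ≈ -10.48528 ∉ [-1.3, -0.7) ⇒ out
candidate 3: (m,n)=(16,18) → π∥ = 16+18·τ ≈ 59.45584, π⊥ = 16+18·τ' ≈ 8.54416 ∉ [-1.3, -0.7) ⇒ out

1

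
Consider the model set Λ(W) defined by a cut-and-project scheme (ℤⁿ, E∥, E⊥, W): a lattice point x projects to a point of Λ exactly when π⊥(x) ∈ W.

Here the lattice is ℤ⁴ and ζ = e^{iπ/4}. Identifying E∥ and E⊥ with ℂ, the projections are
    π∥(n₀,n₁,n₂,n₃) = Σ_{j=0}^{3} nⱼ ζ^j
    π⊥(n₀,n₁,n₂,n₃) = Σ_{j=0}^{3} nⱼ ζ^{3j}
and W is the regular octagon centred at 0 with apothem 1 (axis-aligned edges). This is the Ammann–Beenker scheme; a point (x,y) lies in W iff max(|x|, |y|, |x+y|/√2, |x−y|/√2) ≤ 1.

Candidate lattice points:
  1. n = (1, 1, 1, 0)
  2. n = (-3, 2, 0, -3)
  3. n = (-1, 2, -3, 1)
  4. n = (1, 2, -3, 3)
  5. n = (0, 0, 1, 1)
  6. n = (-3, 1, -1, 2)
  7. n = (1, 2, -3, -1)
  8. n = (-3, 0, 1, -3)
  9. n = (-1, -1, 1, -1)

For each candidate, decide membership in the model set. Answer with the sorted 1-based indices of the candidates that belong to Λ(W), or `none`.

1, 5

π⊥(n) = n₀ + n₁ζ³ + n₂ζ⁶ + n₃ζ⁹ where ζ = e^{iπ/4}.
#1 (1, 1, 1, 0): internal (0.29289, -0.29289); octagon support 0.41421 vs apothem 1 → ∈ W
#2 (-3, 2, 0, -3): internal (-6.53553, -0.70711); octagon support 6.53553 vs apothem 1 → ∉ W
#3 (-1, 2, -3, 1): internal (-1.70711, 5.12132); octagon support 5.12132 vs apothem 1 → ∉ W
#4 (1, 2, -3, 3): internal (1.70711, 6.53553); octagon support 6.53553 vs apothem 1 → ∉ W
#5 (0, 0, 1, 1): internal (0.70711, -0.29289); octagon support 0.70711 vs apothem 1 → ∈ W
#6 (-3, 1, -1, 2): internal (-2.29289, 3.12132); octagon support 3.82843 vs apothem 1 → ∉ W
#7 (1, 2, -3, -1): internal (-1.12132, 3.70711); octagon support 3.70711 vs apothem 1 → ∉ W
#8 (-3, 0, 1, -3): internal (-5.12132, -3.12132); octagon support 5.82843 vs apothem 1 → ∉ W
#9 (-1, -1, 1, -1): internal (-1.00000, -2.41421); octagon support 2.41421 vs apothem 1 → ∉ W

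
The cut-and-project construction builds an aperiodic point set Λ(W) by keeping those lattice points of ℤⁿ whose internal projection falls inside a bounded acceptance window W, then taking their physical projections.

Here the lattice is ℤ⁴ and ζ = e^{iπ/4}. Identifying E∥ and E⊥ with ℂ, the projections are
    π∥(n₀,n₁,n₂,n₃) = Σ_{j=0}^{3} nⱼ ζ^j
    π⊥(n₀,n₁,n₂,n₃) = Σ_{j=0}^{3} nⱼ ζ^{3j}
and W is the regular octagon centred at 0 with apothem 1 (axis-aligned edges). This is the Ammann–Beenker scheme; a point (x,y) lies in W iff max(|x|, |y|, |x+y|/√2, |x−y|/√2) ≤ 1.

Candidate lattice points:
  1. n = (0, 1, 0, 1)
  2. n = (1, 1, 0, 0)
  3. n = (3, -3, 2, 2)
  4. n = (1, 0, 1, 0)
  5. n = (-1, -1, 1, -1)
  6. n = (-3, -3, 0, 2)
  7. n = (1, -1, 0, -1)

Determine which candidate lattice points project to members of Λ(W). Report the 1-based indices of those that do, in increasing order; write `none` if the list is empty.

π⊥(n) = n₀ + n₁ζ³ + n₂ζ⁶ + n₃ζ⁹ where ζ = e^{iπ/4}.
candidate 1: n = (0, 1, 0, 1) → π⊥ ≈ (+0.00000, +1.41421); max(|x|,|y|,|x±y|/√2) = 1.41421 > 1 ⇒ ∉ W
candidate 2: n = (1, 1, 0, 0) → π⊥ ≈ (+0.29289, +0.70711); max(|x|,|y|,|x±y|/√2) = 0.70711 ≤ 1 ⇒ ∈ W
candidate 3: n = (3, -3, 2, 2) → π⊥ ≈ (+6.53553, -2.70711); max(|x|,|y|,|x±y|/√2) = 6.53553 > 1 ⇒ ∉ W
candidate 4: n = (1, 0, 1, 0) → π⊥ ≈ (+1.00000, -1.00000); max(|x|,|y|,|x±y|/√2) = 1.41421 > 1 ⇒ ∉ W
candidate 5: n = (-1, -1, 1, -1) → π⊥ ≈ (-1.00000, -2.41421); max(|x|,|y|,|x±y|/√2) = 2.41421 > 1 ⇒ ∉ W
candidate 6: n = (-3, -3, 0, 2) → π⊥ ≈ (+0.53553, -0.70711); max(|x|,|y|,|x±y|/√2) = 0.87868 ≤ 1 ⇒ ∈ W
candidate 7: n = (1, -1, 0, -1) → π⊥ ≈ (+1.00000, -1.41421); max(|x|,|y|,|x±y|/√2) = 1.70711 > 1 ⇒ ∉ W

2, 6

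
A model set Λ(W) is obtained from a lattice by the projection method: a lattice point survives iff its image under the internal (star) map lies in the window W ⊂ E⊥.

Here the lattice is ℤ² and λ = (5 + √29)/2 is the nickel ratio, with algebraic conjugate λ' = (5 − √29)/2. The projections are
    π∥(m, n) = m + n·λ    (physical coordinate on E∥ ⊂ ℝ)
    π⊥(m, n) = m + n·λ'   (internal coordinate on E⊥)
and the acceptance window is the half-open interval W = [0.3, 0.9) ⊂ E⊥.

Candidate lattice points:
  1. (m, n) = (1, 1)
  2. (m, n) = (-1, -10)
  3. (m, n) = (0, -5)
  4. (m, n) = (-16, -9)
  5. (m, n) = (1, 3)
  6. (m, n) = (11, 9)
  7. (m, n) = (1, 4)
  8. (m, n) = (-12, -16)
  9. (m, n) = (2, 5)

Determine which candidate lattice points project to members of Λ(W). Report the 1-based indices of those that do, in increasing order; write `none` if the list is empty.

1, 5

Compute λ' = (5−√29)/2 = -0.19258, so π⊥(m,n) = m -0.19258·n.
#1 (1,1): internal coord 1 + (1)·λ' = +0.80742; +0.80742 ∈ [0.3, 0.9) → IN Λ
#2 (-1,-10): internal coord -1 + (-10)·λ' = +0.92582; +0.92582 ∉ [0.3, 0.9) → out
#3 (0,-5): internal coord 0 + (-5)·λ' = +0.96291; +0.96291 ∉ [0.3, 0.9) → out
#4 (-16,-9): internal coord -16 + (-9)·λ' = -14.26676; -14.26676 ∉ [0.3, 0.9) → out
#5 (1,3): internal coord 1 + (3)·λ' = +0.42225; +0.42225 ∈ [0.3, 0.9) → IN Λ
#6 (11,9): internal coord 11 + (9)·λ' = +9.26676; +9.26676 ∉ [0.3, 0.9) → out
#7 (1,4): internal coord 1 + (4)·λ' = +0.22967; +0.22967 ∉ [0.3, 0.9) → out
#8 (-12,-16): internal coord -12 + (-16)·λ' = -8.91868; -8.91868 ∉ [0.3, 0.9) → out
#9 (2,5): internal coord 2 + (5)·λ' = +1.03709; +1.03709 ∉ [0.3, 0.9) → out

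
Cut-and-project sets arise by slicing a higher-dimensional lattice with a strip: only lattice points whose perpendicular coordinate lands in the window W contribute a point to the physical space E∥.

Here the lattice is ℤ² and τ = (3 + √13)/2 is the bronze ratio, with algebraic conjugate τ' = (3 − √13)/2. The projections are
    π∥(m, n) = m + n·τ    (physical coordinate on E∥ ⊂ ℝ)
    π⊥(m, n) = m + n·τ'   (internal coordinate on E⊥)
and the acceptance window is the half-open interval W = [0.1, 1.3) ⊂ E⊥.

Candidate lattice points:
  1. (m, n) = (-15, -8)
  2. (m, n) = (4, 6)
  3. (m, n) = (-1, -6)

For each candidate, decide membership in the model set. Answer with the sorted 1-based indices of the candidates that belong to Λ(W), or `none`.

3

Compute τ' = (3−√13)/2 = -0.3028, so π⊥(m,n) = m -0.3028·n.
#1 (-15,-8): internal coord -15 + (-8)·τ' = -12.5778; -12.5778 ∉ [0.1, 1.3) → out
#2 (4,6): internal coord 4 + (6)·τ' = +2.1833; +2.1833 ∉ [0.1, 1.3) → out
#3 (-1,-6): internal coord -1 + (-6)·τ' = +0.8167; +0.8167 ∈ [0.1, 1.3) → IN Λ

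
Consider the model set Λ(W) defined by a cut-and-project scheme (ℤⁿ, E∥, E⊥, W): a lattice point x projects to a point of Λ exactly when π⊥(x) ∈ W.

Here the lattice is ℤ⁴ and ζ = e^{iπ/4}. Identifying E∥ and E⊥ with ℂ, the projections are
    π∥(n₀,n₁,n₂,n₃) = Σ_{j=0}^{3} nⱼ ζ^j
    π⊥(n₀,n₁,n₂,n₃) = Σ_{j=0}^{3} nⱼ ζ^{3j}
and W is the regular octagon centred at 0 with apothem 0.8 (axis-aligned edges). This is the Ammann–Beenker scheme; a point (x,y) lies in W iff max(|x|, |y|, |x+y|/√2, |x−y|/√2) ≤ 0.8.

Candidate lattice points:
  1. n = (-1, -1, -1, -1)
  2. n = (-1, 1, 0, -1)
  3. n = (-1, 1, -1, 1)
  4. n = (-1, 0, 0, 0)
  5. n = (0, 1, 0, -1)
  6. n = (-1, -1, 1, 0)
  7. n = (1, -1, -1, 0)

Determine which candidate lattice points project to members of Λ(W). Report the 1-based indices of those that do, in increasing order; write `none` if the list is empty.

Internal map: ζ^{3j} for j=0..3 gives (1,0), (−√2/2,√2/2), (0,−1), (√2/2,√2/2).
#1 (-1, -1, -1, -1): internal (-1.000000, -0.414214); octagon support 1.000000 vs apothem 0.8 → ∉ W
#2 (-1, 1, 0, -1): internal (-2.414214, 0.000000); octagon support 2.414214 vs apothem 0.8 → ∉ W
#3 (-1, 1, -1, 1): internal (-1.000000, 2.414214); octagon support 2.414214 vs apothem 0.8 → ∉ W
#4 (-1, 0, 0, 0): internal (-1.000000, 0.000000); octagon support 1.000000 vs apothem 0.8 → ∉ W
#5 (0, 1, 0, -1): internal (-1.414214, 0.000000); octagon support 1.414214 vs apothem 0.8 → ∉ W
#6 (-1, -1, 1, 0): internal (-0.292893, -1.707107); octagon support 1.707107 vs apothem 0.8 → ∉ W
#7 (1, -1, -1, 0): internal (1.707107, 0.292893); octagon support 1.707107 vs apothem 0.8 → ∉ W

none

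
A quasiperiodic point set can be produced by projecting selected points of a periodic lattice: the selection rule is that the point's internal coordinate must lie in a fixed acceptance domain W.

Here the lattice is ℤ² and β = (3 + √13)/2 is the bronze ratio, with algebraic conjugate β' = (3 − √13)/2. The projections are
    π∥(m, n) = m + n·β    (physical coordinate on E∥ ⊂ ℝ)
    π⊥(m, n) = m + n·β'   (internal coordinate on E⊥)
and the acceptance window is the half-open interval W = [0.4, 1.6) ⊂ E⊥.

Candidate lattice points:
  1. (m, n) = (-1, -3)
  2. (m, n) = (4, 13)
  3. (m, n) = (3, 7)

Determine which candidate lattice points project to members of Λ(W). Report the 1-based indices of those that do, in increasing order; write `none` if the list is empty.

Numerically β ≈ 3.3028 and β' = −1/β ≈ -0.3028.
#1 (-1,-3): internal coord -1 + (-3)·β' = -0.0917; -0.0917 ∉ [0.4, 1.6) → out
#2 (4,13): internal coord 4 + (13)·β' = +0.0639; +0.0639 ∉ [0.4, 1.6) → out
#3 (3,7): internal coord 3 + (7)·β' = +0.8806; +0.8806 ∈ [0.4, 1.6) → IN Λ

3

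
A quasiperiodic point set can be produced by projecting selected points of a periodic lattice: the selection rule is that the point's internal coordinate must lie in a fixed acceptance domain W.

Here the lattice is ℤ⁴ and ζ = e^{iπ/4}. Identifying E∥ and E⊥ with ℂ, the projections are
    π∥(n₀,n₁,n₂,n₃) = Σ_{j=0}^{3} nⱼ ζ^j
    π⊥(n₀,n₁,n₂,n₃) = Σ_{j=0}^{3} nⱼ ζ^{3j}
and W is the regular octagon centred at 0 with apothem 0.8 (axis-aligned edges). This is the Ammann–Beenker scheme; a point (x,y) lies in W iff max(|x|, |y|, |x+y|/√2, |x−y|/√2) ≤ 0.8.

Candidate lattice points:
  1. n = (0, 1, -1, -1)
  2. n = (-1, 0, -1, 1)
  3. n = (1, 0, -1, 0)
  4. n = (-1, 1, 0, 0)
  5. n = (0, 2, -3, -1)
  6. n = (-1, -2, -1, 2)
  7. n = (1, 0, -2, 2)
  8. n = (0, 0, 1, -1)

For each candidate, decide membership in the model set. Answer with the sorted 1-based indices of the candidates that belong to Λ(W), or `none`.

none

Internal map: ζ^{3j} for j=0..3 gives (1,0), (−√2/2,√2/2), (0,−1), (√2/2,√2/2).
#1 (0, 1, -1, -1): internal (-1.41421, 1.00000); octagon support 1.70711 vs apothem 0.8 → ∉ W
#2 (-1, 0, -1, 1): internal (-0.29289, 1.70711); octagon support 1.70711 vs apothem 0.8 → ∉ W
#3 (1, 0, -1, 0): internal (1.00000, 1.00000); octagon support 1.41421 vs apothem 0.8 → ∉ W
#4 (-1, 1, 0, 0): internal (-1.70711, 0.70711); octagon support 1.70711 vs apothem 0.8 → ∉ W
#5 (0, 2, -3, -1): internal (-2.12132, 3.70711); octagon support 4.12132 vs apothem 0.8 → ∉ W
#6 (-1, -2, -1, 2): internal (1.82843, 1.00000); octagon support 2.00000 vs apothem 0.8 → ∉ W
#7 (1, 0, -2, 2): internal (2.41421, 3.41421); octagon support 4.12132 vs apothem 0.8 → ∉ W
#8 (0, 0, 1, -1): internal (-0.70711, -1.70711); octagon support 1.70711 vs apothem 0.8 → ∉ W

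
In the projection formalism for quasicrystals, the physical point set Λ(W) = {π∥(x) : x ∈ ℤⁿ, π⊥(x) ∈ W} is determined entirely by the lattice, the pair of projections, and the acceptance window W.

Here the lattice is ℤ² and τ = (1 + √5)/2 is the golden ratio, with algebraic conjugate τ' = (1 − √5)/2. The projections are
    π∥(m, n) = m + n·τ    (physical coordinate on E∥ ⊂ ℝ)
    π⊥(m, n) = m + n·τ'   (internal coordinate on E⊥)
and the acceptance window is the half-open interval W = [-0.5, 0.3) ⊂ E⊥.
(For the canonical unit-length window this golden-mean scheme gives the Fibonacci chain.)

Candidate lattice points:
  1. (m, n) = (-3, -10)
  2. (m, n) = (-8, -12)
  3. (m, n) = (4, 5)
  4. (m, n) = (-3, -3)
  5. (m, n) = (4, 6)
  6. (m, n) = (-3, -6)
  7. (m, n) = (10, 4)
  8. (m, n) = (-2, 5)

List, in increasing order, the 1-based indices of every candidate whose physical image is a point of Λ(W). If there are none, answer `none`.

Compute τ' = (1−√5)/2 = -0.6180, so π⊥(m,n) = m -0.6180·n.
#1 (-3,-10): internal coord -3 + (-10)·τ' = +3.1803; +3.1803 ∉ [-0.5, 0.3) → out
#2 (-8,-12): internal coord -8 + (-12)·τ' = -0.5836; -0.5836 ∉ [-0.5, 0.3) → out
#3 (4,5): internal coord 4 + (5)·τ' = +0.9098; +0.9098 ∉ [-0.5, 0.3) → out
#4 (-3,-3): internal coord -3 + (-3)·τ' = -1.1459; -1.1459 ∉ [-0.5, 0.3) → out
#5 (4,6): internal coord 4 + (6)·τ' = +0.2918; +0.2918 ∈ [-0.5, 0.3) → IN Λ
#6 (-3,-6): internal coord -3 + (-6)·τ' = +0.7082; +0.7082 ∉ [-0.5, 0.3) → out
#7 (10,4): internal coord 10 + (4)·τ' = +7.5279; +7.5279 ∉ [-0.5, 0.3) → out
#8 (-2,5): internal coord -2 + (5)·τ' = -5.0902; -5.0902 ∉ [-0.5, 0.3) → out

5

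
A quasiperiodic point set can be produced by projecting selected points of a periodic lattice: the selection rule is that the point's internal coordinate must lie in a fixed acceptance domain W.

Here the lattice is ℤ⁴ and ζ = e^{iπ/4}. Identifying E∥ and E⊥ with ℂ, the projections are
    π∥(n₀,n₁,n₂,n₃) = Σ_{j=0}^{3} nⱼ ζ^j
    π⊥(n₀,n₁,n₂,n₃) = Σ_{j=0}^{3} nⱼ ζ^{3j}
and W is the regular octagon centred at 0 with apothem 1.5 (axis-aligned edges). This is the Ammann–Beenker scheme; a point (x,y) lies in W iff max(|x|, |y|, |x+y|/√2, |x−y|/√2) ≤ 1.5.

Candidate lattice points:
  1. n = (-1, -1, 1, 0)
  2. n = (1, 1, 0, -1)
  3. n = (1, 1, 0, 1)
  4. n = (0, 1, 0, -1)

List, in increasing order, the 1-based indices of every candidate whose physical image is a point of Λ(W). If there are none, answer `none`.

2, 4

With ζ = e^{iπ/4} the internal vectors are ζ^0,ζ^3,ζ^6,ζ^9.
#1 (-1, -1, 1, 0): internal (-0.29289, -1.70711); octagon support 1.70711 vs apothem 1.5 → ∉ W
#2 (1, 1, 0, -1): internal (-0.41421, 0.00000); octagon support 0.41421 vs apothem 1.5 → ∈ W
#3 (1, 1, 0, 1): internal (1.00000, 1.41421); octagon support 1.70711 vs apothem 1.5 → ∉ W
#4 (0, 1, 0, -1): internal (-1.41421, 0.00000); octagon support 1.41421 vs apothem 1.5 → ∈ W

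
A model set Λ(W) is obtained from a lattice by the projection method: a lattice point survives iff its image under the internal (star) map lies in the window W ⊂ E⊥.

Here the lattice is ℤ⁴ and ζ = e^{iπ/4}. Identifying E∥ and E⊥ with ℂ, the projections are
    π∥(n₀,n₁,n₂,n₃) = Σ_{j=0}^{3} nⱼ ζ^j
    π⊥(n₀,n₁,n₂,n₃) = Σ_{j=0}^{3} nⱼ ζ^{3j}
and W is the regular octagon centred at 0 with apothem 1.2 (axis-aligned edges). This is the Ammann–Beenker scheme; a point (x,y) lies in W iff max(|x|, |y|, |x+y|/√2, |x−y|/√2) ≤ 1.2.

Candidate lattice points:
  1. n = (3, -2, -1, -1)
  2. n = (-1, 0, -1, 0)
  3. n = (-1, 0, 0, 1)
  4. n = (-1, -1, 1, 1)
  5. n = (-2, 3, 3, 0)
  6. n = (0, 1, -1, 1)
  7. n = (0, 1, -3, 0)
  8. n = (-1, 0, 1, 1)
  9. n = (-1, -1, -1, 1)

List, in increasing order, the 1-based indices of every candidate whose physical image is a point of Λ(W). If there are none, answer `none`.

3, 4, 8, 9

π⊥(n) = n₀ + n₁ζ³ + n₂ζ⁶ + n₃ζ⁹ where ζ = e^{iπ/4}.
#1 (3, -2, -1, -1): internal (3.707107, -1.121320); octagon support 3.707107 vs apothem 1.2 → ∉ W
#2 (-1, 0, -1, 0): internal (-1.000000, 1.000000); octagon support 1.414214 vs apothem 1.2 → ∉ W
#3 (-1, 0, 0, 1): internal (-0.292893, 0.707107); octagon support 0.707107 vs apothem 1.2 → ∈ W
#4 (-1, -1, 1, 1): internal (0.414214, -1.000000); octagon support 1.000000 vs apothem 1.2 → ∈ W
#5 (-2, 3, 3, 0): internal (-4.121320, -0.878680); octagon support 4.121320 vs apothem 1.2 → ∉ W
#6 (0, 1, -1, 1): internal (0.000000, 2.414214); octagon support 2.414214 vs apothem 1.2 → ∉ W
#7 (0, 1, -3, 0): internal (-0.707107, 3.707107); octagon support 3.707107 vs apothem 1.2 → ∉ W
#8 (-1, 0, 1, 1): internal (-0.292893, -0.292893); octagon support 0.414214 vs apothem 1.2 → ∈ W
#9 (-1, -1, -1, 1): internal (0.414214, 1.000000); octagon support 1.000000 vs apothem 1.2 → ∈ W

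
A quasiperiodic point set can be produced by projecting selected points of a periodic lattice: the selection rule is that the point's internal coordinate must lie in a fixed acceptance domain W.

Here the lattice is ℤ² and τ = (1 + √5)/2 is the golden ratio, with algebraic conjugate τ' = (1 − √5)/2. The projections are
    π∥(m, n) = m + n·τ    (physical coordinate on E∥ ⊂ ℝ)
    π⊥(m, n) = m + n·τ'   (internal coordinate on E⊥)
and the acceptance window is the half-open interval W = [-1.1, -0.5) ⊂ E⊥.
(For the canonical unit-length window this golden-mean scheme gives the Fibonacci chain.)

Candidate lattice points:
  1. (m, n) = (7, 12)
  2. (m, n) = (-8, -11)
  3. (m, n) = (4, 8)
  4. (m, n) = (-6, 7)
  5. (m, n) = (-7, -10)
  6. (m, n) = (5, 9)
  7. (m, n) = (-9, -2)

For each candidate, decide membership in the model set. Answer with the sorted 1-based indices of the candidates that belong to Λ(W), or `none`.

3, 5, 6

τ' = (1−√5)/2 ≈ -0.6180.
#1 (7,12): internal coord 7 + (12)·τ' = -0.4164; -0.4164 ∉ [-1.1, -0.5) → out
#2 (-8,-11): internal coord -8 + (-11)·τ' = -1.2016; -1.2016 ∉ [-1.1, -0.5) → out
#3 (4,8): internal coord 4 + (8)·τ' = -0.9443; -0.9443 ∈ [-1.1, -0.5) → IN Λ
#4 (-6,7): internal coord -6 + (7)·τ' = -10.3262; -10.3262 ∉ [-1.1, -0.5) → out
#5 (-7,-10): internal coord -7 + (-10)·τ' = -0.8197; -0.8197 ∈ [-1.1, -0.5) → IN Λ
#6 (5,9): internal coord 5 + (9)·τ' = -0.5623; -0.5623 ∈ [-1.1, -0.5) → IN Λ
#7 (-9,-2): internal coord -9 + (-2)·τ' = -7.7639; -7.7639 ∉ [-1.1, -0.5) → out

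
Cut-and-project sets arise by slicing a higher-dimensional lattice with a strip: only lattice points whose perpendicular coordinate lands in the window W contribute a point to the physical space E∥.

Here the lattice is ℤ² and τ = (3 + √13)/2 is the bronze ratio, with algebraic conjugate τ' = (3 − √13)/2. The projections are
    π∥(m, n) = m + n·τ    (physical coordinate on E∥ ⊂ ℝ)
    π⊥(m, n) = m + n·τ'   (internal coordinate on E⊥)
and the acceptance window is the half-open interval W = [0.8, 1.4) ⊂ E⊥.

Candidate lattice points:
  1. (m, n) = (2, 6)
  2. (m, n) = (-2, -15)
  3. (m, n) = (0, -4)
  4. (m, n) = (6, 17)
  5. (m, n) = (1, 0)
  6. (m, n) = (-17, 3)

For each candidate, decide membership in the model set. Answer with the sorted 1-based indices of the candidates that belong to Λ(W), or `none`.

Compute τ' = (3−√13)/2 = -0.3028, so π⊥(m,n) = m -0.3028·n.
candidate 1: (m,n)=(2,6) → π∥ = 2+6·τ ≈ 21.8167, π⊥ = 2+6·τ' ≈ 0.1833 ∉ [0.8, 1.4) ⇒ out
candidate 2: (m,n)=(-2,-15) → π∥ = -2-15·τ ≈ -51.5416, π⊥ = -2-15·τ' ≈ 2.5416 ∉ [0.8, 1.4) ⇒ out
candidate 3: (m,n)=(0,-4) → π∥ = 0-4·τ ≈ -13.2111, π⊥ = 0-4·τ' ≈ 1.2111 ∈ [0.8, 1.4) ⇒ IN Λ
candidate 4: (m,n)=(6,17) → π∥ = 6+17·τ ≈ 62.1472, π⊥ = 6+17·τ' ≈ 0.8528 ∈ [0.8, 1.4) ⇒ IN Λ
candidate 5: (m,n)=(1,0) → π∥ = 1+0·τ ≈ 1.0000, π⊥ = 1+0·τ' ≈ 1.0000 ∈ [0.8, 1.4) ⇒ IN Λ
candidate 6: (m,n)=(-17,3) → π∥ = -17+3·τ ≈ -7.0917, π⊥ = -17+3·τ' ≈ -17.9083 ∉ [0.8, 1.4) ⇒ out

3, 4, 5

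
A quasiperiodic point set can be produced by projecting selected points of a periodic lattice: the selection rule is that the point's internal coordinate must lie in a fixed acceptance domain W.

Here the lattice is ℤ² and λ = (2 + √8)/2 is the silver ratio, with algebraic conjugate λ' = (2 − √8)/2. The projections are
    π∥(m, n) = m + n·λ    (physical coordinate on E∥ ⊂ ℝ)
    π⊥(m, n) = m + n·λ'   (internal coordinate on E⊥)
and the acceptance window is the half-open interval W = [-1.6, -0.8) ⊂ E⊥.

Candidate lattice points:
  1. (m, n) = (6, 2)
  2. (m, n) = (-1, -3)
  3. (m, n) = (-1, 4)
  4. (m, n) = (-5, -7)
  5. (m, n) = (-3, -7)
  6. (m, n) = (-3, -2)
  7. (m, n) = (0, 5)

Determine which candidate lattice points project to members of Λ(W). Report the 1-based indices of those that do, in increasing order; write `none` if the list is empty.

none

Numerically λ ≈ 2.414214 and λ' = −1/λ ≈ -0.414214.
#1 (6,2): internal coord 6 + (2)·λ' = +5.171573; +5.171573 ∉ [-1.6, -0.8) → out
#2 (-1,-3): internal coord -1 + (-3)·λ' = +0.242641; +0.242641 ∉ [-1.6, -0.8) → out
#3 (-1,4): internal coord -1 + (4)·λ' = -2.656854; -2.656854 ∉ [-1.6, -0.8) → out
#4 (-5,-7): internal coord -5 + (-7)·λ' = -2.100505; -2.100505 ∉ [-1.6, -0.8) → out
#5 (-3,-7): internal coord -3 + (-7)·λ' = -0.100505; -0.100505 ∉ [-1.6, -0.8) → out
#6 (-3,-2): internal coord -3 + (-2)·λ' = -2.171573; -2.171573 ∉ [-1.6, -0.8) → out
#7 (0,5): internal coord 0 + (5)·λ' = -2.071068; -2.071068 ∉ [-1.6, -0.8) → out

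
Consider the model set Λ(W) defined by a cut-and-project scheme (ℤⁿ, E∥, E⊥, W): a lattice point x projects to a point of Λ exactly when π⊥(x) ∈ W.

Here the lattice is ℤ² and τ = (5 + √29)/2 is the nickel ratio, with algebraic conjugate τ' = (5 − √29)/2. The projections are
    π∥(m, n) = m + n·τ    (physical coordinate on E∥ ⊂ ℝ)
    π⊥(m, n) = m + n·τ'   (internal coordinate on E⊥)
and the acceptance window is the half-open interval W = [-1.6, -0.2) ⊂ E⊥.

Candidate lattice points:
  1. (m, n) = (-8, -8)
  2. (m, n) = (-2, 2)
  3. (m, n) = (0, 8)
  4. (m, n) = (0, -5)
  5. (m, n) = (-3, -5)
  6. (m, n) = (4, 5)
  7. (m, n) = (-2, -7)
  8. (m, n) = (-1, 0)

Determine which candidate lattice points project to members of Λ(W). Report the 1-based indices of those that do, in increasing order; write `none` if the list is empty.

3, 7, 8

τ' = (5−√29)/2 ≈ -0.19258.
#1 (-8,-8): internal coord -8 + (-8)·τ' = -6.45934; -6.45934 ∉ [-1.6, -0.2) → out
#2 (-2,2): internal coord -2 + (2)·τ' = -2.38516; -2.38516 ∉ [-1.6, -0.2) → out
#3 (0,8): internal coord 0 + (8)·τ' = -1.54066; -1.54066 ∈ [-1.6, -0.2) → IN Λ
#4 (0,-5): internal coord 0 + (-5)·τ' = +0.96291; +0.96291 ∉ [-1.6, -0.2) → out
#5 (-3,-5): internal coord -3 + (-5)·τ' = -2.03709; -2.03709 ∉ [-1.6, -0.2) → out
#6 (4,5): internal coord 4 + (5)·τ' = +3.03709; +3.03709 ∉ [-1.6, -0.2) → out
#7 (-2,-7): internal coord -2 + (-7)·τ' = -0.65192; -0.65192 ∈ [-1.6, -0.2) → IN Λ
#8 (-1,0): internal coord -1 + (0)·τ' = -1.00000; -1.00000 ∈ [-1.6, -0.2) → IN Λ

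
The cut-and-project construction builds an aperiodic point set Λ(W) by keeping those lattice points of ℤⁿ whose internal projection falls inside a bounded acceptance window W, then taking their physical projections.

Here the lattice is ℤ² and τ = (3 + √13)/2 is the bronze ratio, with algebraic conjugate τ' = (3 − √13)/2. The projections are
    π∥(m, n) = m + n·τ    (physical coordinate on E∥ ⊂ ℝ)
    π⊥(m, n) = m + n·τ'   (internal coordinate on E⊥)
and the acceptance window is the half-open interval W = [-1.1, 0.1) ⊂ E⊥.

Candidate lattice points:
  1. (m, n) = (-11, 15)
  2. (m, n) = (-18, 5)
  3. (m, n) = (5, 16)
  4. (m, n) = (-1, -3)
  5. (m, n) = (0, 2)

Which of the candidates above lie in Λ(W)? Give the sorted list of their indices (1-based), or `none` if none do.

4, 5

Compute τ' = (3−√13)/2 = -0.3028, so π⊥(m,n) = m -0.3028·n.
candidate 1: (m,n)=(-11,15) → π∥ = -11+15·τ ≈ 38.5416, π⊥ = -11+15·τ' ≈ -15.5416 ∉ [-1.1, 0.1) ⇒ out
candidate 2: (m,n)=(-18,5) → π∥ = -18+5·τ ≈ -1.4861, π⊥ = -18+5·τ' ≈ -19.5139 ∉ [-1.1, 0.1) ⇒ out
candidate 3: (m,n)=(5,16) → π∥ = 5+16·τ ≈ 57.8444, π⊥ = 5+16·τ' ≈ 0.1556 ∉ [-1.1, 0.1) ⇒ out
candidate 4: (m,n)=(-1,-3) → π∥ = -1-3·τ ≈ -10.9083, π⊥ = -1-3·τ' ≈ -0.0917 ∈ [-1.1, 0.1) ⇒ IN Λ
candidate 5: (m,n)=(0,2) → π∥ = 0+2·τ ≈ 6.6056, π⊥ = 0+2·τ' ≈ -0.6056 ∈ [-1.1, 0.1) ⇒ IN Λ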